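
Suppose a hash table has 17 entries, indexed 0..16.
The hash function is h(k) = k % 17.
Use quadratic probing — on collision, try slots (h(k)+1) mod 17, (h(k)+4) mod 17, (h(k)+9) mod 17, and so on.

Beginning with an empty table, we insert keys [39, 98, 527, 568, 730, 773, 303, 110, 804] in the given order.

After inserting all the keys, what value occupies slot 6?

804

Insert 39: h=5, slot 5 empty => index 5.
Insert 98: h=13, slot 13 empty => index 13.
Insert 527: h=0, slot 0 empty => index 0.
Insert 568: h=7, slot 7 empty => index 7.
Insert 730: h=16, slot 16 empty => index 16.
Insert 773: h=8, slot 8 empty => index 8.
Insert 303: h=14, slot 14 empty => index 14.
Insert 110: h=8, slot 8 occupied => index 9.
Insert 804: h=5, slot 5 occupied => index 6.
Table: [527, ., ., ., ., 39, 804, 568, 773, 110, ., ., ., 98, 303, ., 730]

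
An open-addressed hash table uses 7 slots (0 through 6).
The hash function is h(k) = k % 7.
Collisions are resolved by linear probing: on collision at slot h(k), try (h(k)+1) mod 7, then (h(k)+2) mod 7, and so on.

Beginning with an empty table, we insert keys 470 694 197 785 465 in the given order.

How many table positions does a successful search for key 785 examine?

4

470 hashes to 1; slot 1 is free -> place at 1.
694 hashes to 1; 1 taken -> place at 2.
197 hashes to 1; 1,2 taken -> place at 3.
785 hashes to 1; 1,2,3 taken -> place at 4.
465 hashes to 3; 3,4 taken -> place at 5.
Table: [—, 470, 694, 197, 785, 465, —]
Lookup 785: h=1, probe 1,2,3,4 → found at 4.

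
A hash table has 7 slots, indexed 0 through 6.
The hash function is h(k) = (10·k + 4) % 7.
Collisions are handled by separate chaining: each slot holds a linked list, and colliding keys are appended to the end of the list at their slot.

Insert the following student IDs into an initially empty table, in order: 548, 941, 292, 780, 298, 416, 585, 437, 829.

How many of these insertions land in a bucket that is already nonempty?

5

548 -> bucket 3
941 -> bucket 6
292 -> bucket 5
780 -> bucket 6 (collision)
298 -> bucket 2
416 -> bucket 6 (collision)
585 -> bucket 2 (collision)
437 -> bucket 6 (collision)
829 -> bucket 6 (collision)
Final buckets:
0: _
1: _
2: 298 -> 585
3: 548
4: _
5: 292
6: 941 -> 780 -> 416 -> 437 -> 829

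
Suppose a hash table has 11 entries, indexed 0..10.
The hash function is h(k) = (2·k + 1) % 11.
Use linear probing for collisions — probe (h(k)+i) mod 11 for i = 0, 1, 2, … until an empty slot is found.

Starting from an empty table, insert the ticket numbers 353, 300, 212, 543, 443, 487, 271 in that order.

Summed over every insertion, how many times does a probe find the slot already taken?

Insert 353: h=3, slot 3 empty -> index 3.
Insert 300: h=7, slot 7 empty -> index 7.
Insert 212: h=7, slot 7 occupied -> index 8.
Insert 543: h=9, slot 9 empty -> index 9.
Insert 443: h=7, slots 7,8,9 occupied -> index 10.
Insert 487: h=7, slots 7,8,9,10 occupied -> index 0.
Insert 271: h=4, slot 4 empty -> index 4.
Table: [487, -, -, 353, 271, -, -, 300, 212, 543, 443]

8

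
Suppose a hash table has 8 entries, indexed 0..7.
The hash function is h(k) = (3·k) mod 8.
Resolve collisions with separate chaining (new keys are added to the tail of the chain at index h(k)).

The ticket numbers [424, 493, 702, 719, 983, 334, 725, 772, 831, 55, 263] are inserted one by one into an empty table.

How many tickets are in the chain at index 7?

2

Insert 424: h=0, bucket 0 empty → new chain.
Insert 493: h=7, bucket 7 empty → new chain.
Insert 702: h=2, bucket 2 empty → new chain.
Insert 719: h=5, bucket 5 empty → new chain.
Insert 983: h=5, bucket 5 nonempty → append to chain.
Insert 334: h=2, bucket 2 nonempty → append to chain.
Insert 725: h=7, bucket 7 nonempty → append to chain.
Insert 772: h=4, bucket 4 empty → new chain.
Insert 831: h=5, bucket 5 nonempty → append to chain.
Insert 55: h=5, bucket 5 nonempty → append to chain.
Insert 263: h=5, bucket 5 nonempty → append to chain.
Final buckets:
0: 424
1: _
2: 702 -> 334
3: _
4: 772
5: 719 -> 983 -> 831 -> 55 -> 263
6: _
7: 493 -> 725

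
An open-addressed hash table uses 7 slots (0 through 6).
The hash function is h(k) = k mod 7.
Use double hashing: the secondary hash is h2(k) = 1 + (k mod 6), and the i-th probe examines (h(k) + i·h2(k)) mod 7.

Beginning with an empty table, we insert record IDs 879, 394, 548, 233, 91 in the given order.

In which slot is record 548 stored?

Insert 879: h=4, slot 4 empty -> index 4.
Insert 394: h=2, slot 2 empty -> index 2.
Insert 548: h=2, h2=3, slot 2 occupied -> index 5.
Insert 233: h=2, h2=6, slot 2 occupied -> index 1.
Insert 91: h=0, slot 0 empty -> index 0.
Table: [91, 233, 394, ., 879, 548, .]

5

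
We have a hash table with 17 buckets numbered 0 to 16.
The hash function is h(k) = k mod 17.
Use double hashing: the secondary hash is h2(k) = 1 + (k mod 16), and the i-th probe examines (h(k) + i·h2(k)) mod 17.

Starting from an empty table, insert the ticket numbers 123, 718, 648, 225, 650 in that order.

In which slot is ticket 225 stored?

123: h=4 => slot 4
718: h=4, h2=15, probe 4,2 => slot 2
648: h=2, h2=9, probe 2,11 => slot 11
225: h=4, h2=2, probe 4,6 => slot 6
650: h=4, h2=11, probe 4,15 => slot 15
Table: [-, -, 718, -, 123, -, 225, -, -, -, -, 648, -, -, -, 650, -]

6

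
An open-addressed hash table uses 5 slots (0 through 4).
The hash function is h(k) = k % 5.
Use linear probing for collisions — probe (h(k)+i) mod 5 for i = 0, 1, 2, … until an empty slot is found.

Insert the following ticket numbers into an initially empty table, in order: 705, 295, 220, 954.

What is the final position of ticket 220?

705 hashes to 0; slot 0 is free => place at 0.
295 hashes to 0; 0 taken => place at 1.
220 hashes to 0; 0,1 taken => place at 2.
954 hashes to 4; slot 4 is free => place at 4.
Table: [705, 295, 220, _, 954]

2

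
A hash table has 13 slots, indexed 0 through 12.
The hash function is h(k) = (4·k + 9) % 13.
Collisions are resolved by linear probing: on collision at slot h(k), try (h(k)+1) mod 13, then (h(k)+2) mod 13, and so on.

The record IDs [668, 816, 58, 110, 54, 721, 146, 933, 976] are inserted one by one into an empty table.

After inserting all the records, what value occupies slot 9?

668: h=3 → slot 3
816: h=10 → slot 10
58: h=7 → slot 7
110: h=7, probe 7,8 → slot 8
54: h=4 → slot 4
721: h=7, probe 7,8,9 → slot 9
146: h=8, probe 8,9,10,11 → slot 11
933: h=10, probe 10,11,12 → slot 12
976: h=0 → slot 0
Table: [976, ∅, ∅, 668, 54, ∅, ∅, 58, 110, 721, 816, 146, 933]

721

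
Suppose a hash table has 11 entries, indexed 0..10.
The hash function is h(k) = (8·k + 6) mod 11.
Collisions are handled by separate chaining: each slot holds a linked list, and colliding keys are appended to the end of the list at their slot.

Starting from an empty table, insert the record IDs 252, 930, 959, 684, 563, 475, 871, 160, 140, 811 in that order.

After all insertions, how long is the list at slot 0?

252 -> bucket 9
930 -> bucket 10
959 -> bucket 0
684 -> bucket 0 (collision)
563 -> bucket 0 (collision)
475 -> bucket 0 (collision)
871 -> bucket 0 (collision)
160 -> bucket 10 (collision)
140 -> bucket 4
811 -> bucket 4 (collision)
Final buckets:
0: 959 -> 684 -> 563 -> 475 -> 871
1: _
2: _
3: _
4: 140 -> 811
5: _
6: _
7: _
8: _
9: 252
10: 930 -> 160

5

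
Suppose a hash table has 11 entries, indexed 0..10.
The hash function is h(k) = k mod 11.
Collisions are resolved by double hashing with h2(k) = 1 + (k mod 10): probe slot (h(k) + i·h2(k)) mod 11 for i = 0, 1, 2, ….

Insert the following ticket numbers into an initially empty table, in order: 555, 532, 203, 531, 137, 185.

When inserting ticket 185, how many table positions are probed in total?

555 hashes to 5; slot 5 is free → place at 5.
532 hashes to 4; slot 4 is free → place at 4.
203 hashes to 5, h2=4; 5 taken → place at 9.
531 hashes to 3; slot 3 is free → place at 3.
137 hashes to 5, h2=8; 5 taken → place at 2.
185 hashes to 9, h2=6; 9,4 taken → place at 10.
Table: [., ., 137, 531, 532, 555, ., ., ., 203, 185]

3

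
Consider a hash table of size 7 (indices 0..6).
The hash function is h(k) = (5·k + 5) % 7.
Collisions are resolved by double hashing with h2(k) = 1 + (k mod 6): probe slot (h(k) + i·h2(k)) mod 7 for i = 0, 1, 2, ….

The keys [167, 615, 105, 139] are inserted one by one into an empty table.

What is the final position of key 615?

4

167 hashes to 0; slot 0 is free => place at 0.
615 hashes to 0, h2=4; 0 taken => place at 4.
105 hashes to 5; slot 5 is free => place at 5.
139 hashes to 0, h2=2; 0 taken => place at 2.
Table: [167, _, 139, _, 615, 105, _]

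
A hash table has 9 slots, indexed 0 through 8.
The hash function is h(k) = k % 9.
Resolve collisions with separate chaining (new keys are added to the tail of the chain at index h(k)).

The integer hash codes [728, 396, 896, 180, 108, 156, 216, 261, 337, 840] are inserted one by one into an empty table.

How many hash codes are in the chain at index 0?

728 → bucket 8
396 → bucket 0
896 → bucket 5
180 → bucket 0 (collision)
108 → bucket 0 (collision)
156 → bucket 3
216 → bucket 0 (collision)
261 → bucket 0 (collision)
337 → bucket 4
840 → bucket 3 (collision)
Final buckets:
0: 396 -> 180 -> 108 -> 216 -> 261
1: .
2: .
3: 156 -> 840
4: 337
5: 896
6: .
7: .
8: 728

5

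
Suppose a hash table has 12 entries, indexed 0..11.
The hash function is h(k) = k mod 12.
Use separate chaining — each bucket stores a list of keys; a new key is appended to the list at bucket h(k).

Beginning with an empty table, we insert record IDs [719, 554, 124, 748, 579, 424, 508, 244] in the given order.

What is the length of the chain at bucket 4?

Insert 719: h=11, bucket 11 empty -> new chain.
Insert 554: h=2, bucket 2 empty -> new chain.
Insert 124: h=4, bucket 4 empty -> new chain.
Insert 748: h=4, bucket 4 nonempty -> append to chain.
Insert 579: h=3, bucket 3 empty -> new chain.
Insert 424: h=4, bucket 4 nonempty -> append to chain.
Insert 508: h=4, bucket 4 nonempty -> append to chain.
Insert 244: h=4, bucket 4 nonempty -> append to chain.
Final buckets:
0: .
1: .
2: 554
3: 579
4: 124 -> 748 -> 424 -> 508 -> 244
5: .
6: .
7: .
8: .
9: .
10: .
11: 719

5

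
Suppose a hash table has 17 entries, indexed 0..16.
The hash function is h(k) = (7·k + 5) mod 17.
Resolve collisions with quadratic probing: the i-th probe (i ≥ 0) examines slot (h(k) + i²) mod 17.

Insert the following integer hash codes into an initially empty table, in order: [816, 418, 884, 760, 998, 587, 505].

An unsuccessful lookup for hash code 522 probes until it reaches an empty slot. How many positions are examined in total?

816 hashes to 5; slot 5 is free → place at 5.
418 hashes to 7; slot 7 is free → place at 7.
884 hashes to 5; 5 taken → place at 6.
760 hashes to 4; slot 4 is free → place at 4.
998 hashes to 4; 4,5 taken → place at 8.
587 hashes to 0; slot 0 is free → place at 0.
505 hashes to 4; 4,5,8 taken → place at 13.
Table: [587, ., ., ., 760, 816, 884, 418, 998, ., ., ., ., 505, ., ., .]
Lookup 522: h=4, probe 4,5,8,13,3 → slot 3 empty, not found.

5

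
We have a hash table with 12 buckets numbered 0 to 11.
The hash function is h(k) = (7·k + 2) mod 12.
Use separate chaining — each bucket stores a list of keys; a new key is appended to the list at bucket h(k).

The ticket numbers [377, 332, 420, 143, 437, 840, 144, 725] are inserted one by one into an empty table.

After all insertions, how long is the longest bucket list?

3

377 → bucket 1
332 → bucket 10
420 → bucket 2
143 → bucket 7
437 → bucket 1 (collision)
840 → bucket 2 (collision)
144 → bucket 2 (collision)
725 → bucket 1 (collision)
Final buckets:
0: ∅
1: 377 -> 437 -> 725
2: 420 -> 840 -> 144
3: ∅
4: ∅
5: ∅
6: ∅
7: 143
8: ∅
9: ∅
10: 332
11: ∅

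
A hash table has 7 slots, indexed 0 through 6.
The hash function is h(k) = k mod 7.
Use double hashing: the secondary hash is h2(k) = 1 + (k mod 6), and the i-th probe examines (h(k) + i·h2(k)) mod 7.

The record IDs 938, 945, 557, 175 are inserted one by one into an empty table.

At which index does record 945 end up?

938 hashes to 0; slot 0 is free -> place at 0.
945 hashes to 0, h2=4; 0 taken -> place at 4.
557 hashes to 4, h2=6; 4 taken -> place at 3.
175 hashes to 0, h2=2; 0 taken -> place at 2.
Table: [938, -, 175, 557, 945, -, -]

4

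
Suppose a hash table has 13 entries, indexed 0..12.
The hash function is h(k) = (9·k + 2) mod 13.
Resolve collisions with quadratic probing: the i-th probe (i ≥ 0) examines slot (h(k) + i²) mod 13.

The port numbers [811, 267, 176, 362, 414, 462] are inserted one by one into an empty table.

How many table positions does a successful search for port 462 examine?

3

Insert 811: h=8, slot 8 empty -> index 8.
Insert 267: h=0, slot 0 empty -> index 0.
Insert 176: h=0, slot 0 occupied -> index 1.
Insert 362: h=10, slot 10 empty -> index 10.
Insert 414: h=10, slot 10 occupied -> index 11.
Insert 462: h=0, slots 0,1 occupied -> index 4.
Table: [267, 176, _, _, 462, _, _, _, 811, _, 362, 414, _]
Lookup 462: h=0, probe 0,1,4 → found at 4.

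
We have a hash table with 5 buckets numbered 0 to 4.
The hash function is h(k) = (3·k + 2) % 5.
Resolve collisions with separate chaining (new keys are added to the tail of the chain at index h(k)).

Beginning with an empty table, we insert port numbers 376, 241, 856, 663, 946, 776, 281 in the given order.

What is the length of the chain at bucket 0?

6

376 -> bucket 0
241 -> bucket 0 (collision)
856 -> bucket 0 (collision)
663 -> bucket 1
946 -> bucket 0 (collision)
776 -> bucket 0 (collision)
281 -> bucket 0 (collision)
Final buckets:
0: 376 -> 241 -> 856 -> 946 -> 776 -> 281
1: 663
2: ∅
3: ∅
4: ∅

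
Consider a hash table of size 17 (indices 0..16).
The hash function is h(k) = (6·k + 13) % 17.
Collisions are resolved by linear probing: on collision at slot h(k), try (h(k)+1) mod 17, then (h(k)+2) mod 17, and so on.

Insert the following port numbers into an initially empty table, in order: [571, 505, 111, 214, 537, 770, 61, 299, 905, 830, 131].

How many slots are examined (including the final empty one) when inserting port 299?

6

Insert 571: h=5, slot 5 empty -> index 5.
Insert 505: h=0, slot 0 empty -> index 0.
Insert 111: h=16, slot 16 empty -> index 16.
Insert 214: h=5, slot 5 occupied -> index 6.
Insert 537: h=5, slots 5,6 occupied -> index 7.
Insert 770: h=9, slot 9 empty -> index 9.
Insert 61: h=5, slots 5,6,7 occupied -> index 8.
Insert 299: h=5, slots 5,6,7,8,9 occupied -> index 10.
Insert 905: h=3, slot 3 empty -> index 3.
Insert 830: h=12, slot 12 empty -> index 12.
Insert 131: h=0, slot 0 occupied -> index 1.
Table: [505, 131, _, 905, _, 571, 214, 537, 61, 770, 299, _, 830, _, _, _, 111]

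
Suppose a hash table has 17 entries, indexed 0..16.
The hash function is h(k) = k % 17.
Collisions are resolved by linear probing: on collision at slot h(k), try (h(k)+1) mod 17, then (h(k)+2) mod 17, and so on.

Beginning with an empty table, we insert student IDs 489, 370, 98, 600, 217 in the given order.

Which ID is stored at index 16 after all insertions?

Insert 489: h=13, slot 13 empty => index 13.
Insert 370: h=13, slot 13 occupied => index 14.
Insert 98: h=13, slots 13,14 occupied => index 15.
Insert 600: h=5, slot 5 empty => index 5.
Insert 217: h=13, slots 13,14,15 occupied => index 16.
Table: [-, -, -, -, -, 600, -, -, -, -, -, -, -, 489, 370, 98, 217]

217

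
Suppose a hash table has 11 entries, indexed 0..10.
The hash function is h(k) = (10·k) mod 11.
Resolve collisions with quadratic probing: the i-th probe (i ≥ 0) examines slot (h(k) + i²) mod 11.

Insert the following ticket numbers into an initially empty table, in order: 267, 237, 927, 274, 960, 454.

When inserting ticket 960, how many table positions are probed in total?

4

267 hashes to 8; slot 8 is free => place at 8.
237 hashes to 5; slot 5 is free => place at 5.
927 hashes to 8; 8 taken => place at 9.
274 hashes to 1; slot 1 is free => place at 1.
960 hashes to 8; 8,9,1 taken => place at 6.
454 hashes to 8; 8,9,1,6 taken => place at 2.
Table: [∅, 274, 454, ∅, ∅, 237, 960, ∅, 267, 927, ∅]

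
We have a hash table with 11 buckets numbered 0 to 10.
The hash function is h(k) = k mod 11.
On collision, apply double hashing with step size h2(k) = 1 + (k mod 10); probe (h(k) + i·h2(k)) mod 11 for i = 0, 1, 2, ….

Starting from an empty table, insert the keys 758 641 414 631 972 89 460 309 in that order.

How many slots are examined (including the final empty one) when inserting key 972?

4

Insert 758: h=10, slot 10 empty → index 10.
Insert 641: h=3, slot 3 empty → index 3.
Insert 414: h=7, slot 7 empty → index 7.
Insert 631: h=4, slot 4 empty → index 4.
Insert 972: h=4, h2=3, slots 4,7,10 occupied → index 2.
Insert 89: h=1, slot 1 empty → index 1.
Insert 460: h=9, slot 9 empty → index 9.
Insert 309: h=1, h2=10, slot 1 occupied → index 0.
Table: [309, 89, 972, 641, 631, _, _, 414, _, 460, 758]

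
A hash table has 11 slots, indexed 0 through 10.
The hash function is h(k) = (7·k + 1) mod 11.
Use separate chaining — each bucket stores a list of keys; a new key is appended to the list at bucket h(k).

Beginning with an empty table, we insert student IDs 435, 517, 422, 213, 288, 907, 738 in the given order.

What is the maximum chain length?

Insert 435: h=10, bucket 10 empty → new chain.
Insert 517: h=1, bucket 1 empty → new chain.
Insert 422: h=7, bucket 7 empty → new chain.
Insert 213: h=7, bucket 7 nonempty → append to chain.
Insert 288: h=4, bucket 4 empty → new chain.
Insert 907: h=3, bucket 3 empty → new chain.
Insert 738: h=8, bucket 8 empty → new chain.
Final buckets:
0: -
1: 517
2: -
3: 907
4: 288
5: -
6: -
7: 422 -> 213
8: 738
9: -
10: 435

2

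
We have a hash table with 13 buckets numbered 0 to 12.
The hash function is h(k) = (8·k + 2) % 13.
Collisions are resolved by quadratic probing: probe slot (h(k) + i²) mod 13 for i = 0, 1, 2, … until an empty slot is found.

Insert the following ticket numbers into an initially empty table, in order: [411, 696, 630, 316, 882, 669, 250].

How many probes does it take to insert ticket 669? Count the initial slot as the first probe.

411 hashes to 1; slot 1 is free -> place at 1.
696 hashes to 6; slot 6 is free -> place at 6.
630 hashes to 11; slot 11 is free -> place at 11.
316 hashes to 8; slot 8 is free -> place at 8.
882 hashes to 12; slot 12 is free -> place at 12.
669 hashes to 11; 11,12 taken -> place at 2.
250 hashes to 0; slot 0 is free -> place at 0.
Table: [250, 411, 669, ∅, ∅, ∅, 696, ∅, 316, ∅, ∅, 630, 882]

3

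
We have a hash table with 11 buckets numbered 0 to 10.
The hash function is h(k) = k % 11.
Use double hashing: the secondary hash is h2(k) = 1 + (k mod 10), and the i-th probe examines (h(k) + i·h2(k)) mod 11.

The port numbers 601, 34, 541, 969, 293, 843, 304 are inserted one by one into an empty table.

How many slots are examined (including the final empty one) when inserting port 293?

Insert 601: h=7, slot 7 empty → index 7.
Insert 34: h=1, slot 1 empty → index 1.
Insert 541: h=2, slot 2 empty → index 2.
Insert 969: h=1, h2=10, slot 1 occupied → index 0.
Insert 293: h=7, h2=4, slots 7,0 occupied → index 4.
Insert 843: h=7, h2=4, slots 7,0,4 occupied → index 8.
Insert 304: h=7, h2=5, slots 7,1 occupied → index 6.
Table: [969, 34, 541, -, 293, -, 304, 601, 843, -, -]

3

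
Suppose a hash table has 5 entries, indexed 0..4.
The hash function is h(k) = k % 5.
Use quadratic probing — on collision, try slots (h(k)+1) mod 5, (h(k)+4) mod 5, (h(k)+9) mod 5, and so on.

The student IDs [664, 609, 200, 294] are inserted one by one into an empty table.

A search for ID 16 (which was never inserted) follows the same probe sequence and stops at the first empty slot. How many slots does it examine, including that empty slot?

2

Insert 664: h=4, slot 4 empty -> index 4.
Insert 609: h=4, slot 4 occupied -> index 0.
Insert 200: h=0, slot 0 occupied -> index 1.
Insert 294: h=4, slots 4,0 occupied -> index 3.
Table: [609, 200, _, 294, 664]
Lookup 16: h=1, probe 1,2 → slot 2 empty, not found.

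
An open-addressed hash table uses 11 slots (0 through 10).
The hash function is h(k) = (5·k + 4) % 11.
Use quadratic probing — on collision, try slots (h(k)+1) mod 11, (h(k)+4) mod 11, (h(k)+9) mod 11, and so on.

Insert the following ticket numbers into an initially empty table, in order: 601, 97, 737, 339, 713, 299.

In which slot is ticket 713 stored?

601: h=6 → slot 6
97: h=5 → slot 5
737: h=4 → slot 4
339: h=5, probe 5,6,9 → slot 9
713: h=5, probe 5,6,9,3 → slot 3
299: h=3, probe 3,4,7 → slot 7
Table: [_, _, _, 713, 737, 97, 601, 299, _, 339, _]

3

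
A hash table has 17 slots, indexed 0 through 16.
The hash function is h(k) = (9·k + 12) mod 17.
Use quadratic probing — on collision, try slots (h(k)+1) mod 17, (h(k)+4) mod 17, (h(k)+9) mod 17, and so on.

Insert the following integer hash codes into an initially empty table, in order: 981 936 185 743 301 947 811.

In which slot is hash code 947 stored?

10

981: h=1 => slot 1
936: h=4 => slot 4
185: h=11 => slot 11
743: h=1, probe 1,2 => slot 2
301: h=1, probe 1,2,5 => slot 5
947: h=1, probe 1,2,5,10 => slot 10
811: h=1, probe 1,2,5,10,0 => slot 0
Table: [811, 981, 743, ∅, 936, 301, ∅, ∅, ∅, ∅, 947, 185, ∅, ∅, ∅, ∅, ∅]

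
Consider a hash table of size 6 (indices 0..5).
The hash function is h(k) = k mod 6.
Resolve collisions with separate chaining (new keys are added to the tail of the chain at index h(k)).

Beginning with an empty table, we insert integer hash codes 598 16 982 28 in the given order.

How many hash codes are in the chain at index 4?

598 → bucket 4
16 → bucket 4 (collision)
982 → bucket 4 (collision)
28 → bucket 4 (collision)
Final buckets:
0: ∅
1: ∅
2: ∅
3: ∅
4: 598 -> 16 -> 982 -> 28
5: ∅

4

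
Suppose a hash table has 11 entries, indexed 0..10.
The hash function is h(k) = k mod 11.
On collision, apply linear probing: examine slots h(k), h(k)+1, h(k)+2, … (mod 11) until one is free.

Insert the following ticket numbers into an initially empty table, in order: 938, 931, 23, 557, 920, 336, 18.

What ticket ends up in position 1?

Insert 938: h=3, slot 3 empty -> index 3.
Insert 931: h=7, slot 7 empty -> index 7.
Insert 23: h=1, slot 1 empty -> index 1.
Insert 557: h=7, slot 7 occupied -> index 8.
Insert 920: h=7, slots 7,8 occupied -> index 9.
Insert 336: h=6, slot 6 empty -> index 6.
Insert 18: h=7, slots 7,8,9 occupied -> index 10.
Table: [-, 23, -, 938, -, -, 336, 931, 557, 920, 18]

23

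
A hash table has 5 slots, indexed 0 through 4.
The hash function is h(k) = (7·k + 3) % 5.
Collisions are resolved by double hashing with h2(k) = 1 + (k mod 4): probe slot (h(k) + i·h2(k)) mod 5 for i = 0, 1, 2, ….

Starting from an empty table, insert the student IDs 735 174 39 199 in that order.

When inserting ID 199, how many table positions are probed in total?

3

735 hashes to 3; slot 3 is free => place at 3.
174 hashes to 1; slot 1 is free => place at 1.
39 hashes to 1, h2=4; 1 taken => place at 0.
199 hashes to 1, h2=4; 1,0 taken => place at 4.
Table: [39, 174, _, 735, 199]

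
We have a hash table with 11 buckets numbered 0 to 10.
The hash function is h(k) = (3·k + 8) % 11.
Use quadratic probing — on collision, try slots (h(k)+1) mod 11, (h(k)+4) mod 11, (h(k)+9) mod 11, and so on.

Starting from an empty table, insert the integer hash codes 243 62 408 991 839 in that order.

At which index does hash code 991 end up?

243 hashes to 0; slot 0 is free -> place at 0.
62 hashes to 7; slot 7 is free -> place at 7.
408 hashes to 0; 0 taken -> place at 1.
991 hashes to 0; 0,1 taken -> place at 4.
839 hashes to 6; slot 6 is free -> place at 6.
Table: [243, 408, —, —, 991, —, 839, 62, —, —, —]

4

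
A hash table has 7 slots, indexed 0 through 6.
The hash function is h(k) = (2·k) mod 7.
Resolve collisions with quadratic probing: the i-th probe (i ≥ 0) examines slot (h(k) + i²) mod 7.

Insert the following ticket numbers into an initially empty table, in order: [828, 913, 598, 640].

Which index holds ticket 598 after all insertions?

Insert 828: h=4, slot 4 empty -> index 4.
Insert 913: h=6, slot 6 empty -> index 6.
Insert 598: h=6, slot 6 occupied -> index 0.
Insert 640: h=6, slots 6,0 occupied -> index 3.
Table: [598, —, —, 640, 828, —, 913]

0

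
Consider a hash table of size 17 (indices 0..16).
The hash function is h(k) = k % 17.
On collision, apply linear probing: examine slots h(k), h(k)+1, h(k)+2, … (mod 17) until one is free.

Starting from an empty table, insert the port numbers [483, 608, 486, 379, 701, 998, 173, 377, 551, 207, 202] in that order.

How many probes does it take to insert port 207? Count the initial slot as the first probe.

7

Insert 483: h=7, slot 7 empty -> index 7.
Insert 608: h=13, slot 13 empty -> index 13.
Insert 486: h=10, slot 10 empty -> index 10.
Insert 379: h=5, slot 5 empty -> index 5.
Insert 701: h=4, slot 4 empty -> index 4.
Insert 998: h=12, slot 12 empty -> index 12.
Insert 173: h=3, slot 3 empty -> index 3.
Insert 377: h=3, slots 3,4,5 occupied -> index 6.
Insert 551: h=7, slot 7 occupied -> index 8.
Insert 207: h=3, slots 3,4,5,6,7,8 occupied -> index 9.
Insert 202: h=15, slot 15 empty -> index 15.
Table: [-, -, -, 173, 701, 379, 377, 483, 551, 207, 486, -, 998, 608, -, 202, -]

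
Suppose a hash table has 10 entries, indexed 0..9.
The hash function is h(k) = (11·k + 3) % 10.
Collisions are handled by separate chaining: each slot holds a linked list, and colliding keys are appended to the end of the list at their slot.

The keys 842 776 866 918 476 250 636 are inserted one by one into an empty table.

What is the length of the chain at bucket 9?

4

842 -> bucket 5
776 -> bucket 9
866 -> bucket 9 (collision)
918 -> bucket 1
476 -> bucket 9 (collision)
250 -> bucket 3
636 -> bucket 9 (collision)
Final buckets:
0: -
1: 918
2: -
3: 250
4: -
5: 842
6: -
7: -
8: -
9: 776 -> 866 -> 476 -> 636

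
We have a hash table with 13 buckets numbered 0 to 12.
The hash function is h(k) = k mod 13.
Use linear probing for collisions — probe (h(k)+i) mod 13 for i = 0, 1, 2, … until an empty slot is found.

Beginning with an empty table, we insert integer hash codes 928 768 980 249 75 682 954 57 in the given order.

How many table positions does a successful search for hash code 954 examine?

4

928: h=5 => slot 5
768: h=1 => slot 1
980: h=5, probe 5,6 => slot 6
249: h=2 => slot 2
75: h=10 => slot 10
682: h=6, probe 6,7 => slot 7
954: h=5, probe 5,6,7,8 => slot 8
57: h=5, probe 5,6,7,8,9 => slot 9
Table: [-, 768, 249, -, -, 928, 980, 682, 954, 57, 75, -, -]
Lookup 954: h=5, probe 5,6,7,8 → found at 8.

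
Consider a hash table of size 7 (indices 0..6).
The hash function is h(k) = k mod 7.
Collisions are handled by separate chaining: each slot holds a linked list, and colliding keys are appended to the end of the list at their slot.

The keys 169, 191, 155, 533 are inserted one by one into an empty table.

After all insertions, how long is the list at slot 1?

Insert 169: h=1, bucket 1 empty → new chain.
Insert 191: h=2, bucket 2 empty → new chain.
Insert 155: h=1, bucket 1 nonempty → append to chain.
Insert 533: h=1, bucket 1 nonempty → append to chain.
Final buckets:
0: —
1: 169 -> 155 -> 533
2: 191
3: —
4: —
5: —
6: —

3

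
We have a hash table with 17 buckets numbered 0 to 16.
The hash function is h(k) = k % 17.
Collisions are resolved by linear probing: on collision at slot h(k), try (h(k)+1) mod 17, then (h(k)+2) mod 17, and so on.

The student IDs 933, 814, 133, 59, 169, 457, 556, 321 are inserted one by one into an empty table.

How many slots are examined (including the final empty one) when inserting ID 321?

933 hashes to 15; slot 15 is free -> place at 15.
814 hashes to 15; 15 taken -> place at 16.
133 hashes to 14; slot 14 is free -> place at 14.
59 hashes to 8; slot 8 is free -> place at 8.
169 hashes to 16; 16 taken -> place at 0.
457 hashes to 15; 15,16,0 taken -> place at 1.
556 hashes to 12; slot 12 is free -> place at 12.
321 hashes to 15; 15,16,0,1 taken -> place at 2.
Table: [169, 457, 321, _, _, _, _, _, 59, _, _, _, 556, _, 133, 933, 814]

5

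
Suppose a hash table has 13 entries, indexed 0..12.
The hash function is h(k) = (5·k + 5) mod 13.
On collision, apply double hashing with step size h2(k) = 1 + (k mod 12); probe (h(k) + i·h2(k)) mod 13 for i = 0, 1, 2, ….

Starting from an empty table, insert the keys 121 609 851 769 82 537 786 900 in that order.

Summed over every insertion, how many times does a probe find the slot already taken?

Insert 121: h=12, slot 12 empty → index 12.
Insert 609: h=8, slot 8 empty → index 8.
Insert 851: h=9, slot 9 empty → index 9.
Insert 769: h=2, slot 2 empty → index 2.
Insert 82: h=12, h2=11, slot 12 occupied → index 10.
Insert 537: h=12, h2=10, slots 12,9 occupied → index 6.
Insert 786: h=9, h2=7, slot 9 occupied → index 3.
Insert 900: h=7, slot 7 empty → index 7.
Table: [—, —, 769, 786, —, —, 537, 900, 609, 851, 82, —, 121]

4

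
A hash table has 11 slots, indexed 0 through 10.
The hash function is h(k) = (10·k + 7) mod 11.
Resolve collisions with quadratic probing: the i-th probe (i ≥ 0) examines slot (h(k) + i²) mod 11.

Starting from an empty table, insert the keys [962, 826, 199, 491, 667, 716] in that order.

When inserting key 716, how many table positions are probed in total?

962 hashes to 2; slot 2 is free => place at 2.
826 hashes to 6; slot 6 is free => place at 6.
199 hashes to 6; 6 taken => place at 7.
491 hashes to 0; slot 0 is free => place at 0.
667 hashes to 0; 0 taken => place at 1.
716 hashes to 6; 6,7 taken => place at 10.
Table: [491, 667, 962, _, _, _, 826, 199, _, _, 716]

3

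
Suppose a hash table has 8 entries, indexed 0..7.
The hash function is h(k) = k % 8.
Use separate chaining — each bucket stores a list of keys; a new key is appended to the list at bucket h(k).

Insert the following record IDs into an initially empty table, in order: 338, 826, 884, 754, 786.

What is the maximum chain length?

Insert 338: h=2, bucket 2 empty -> new chain.
Insert 826: h=2, bucket 2 nonempty -> append to chain.
Insert 884: h=4, bucket 4 empty -> new chain.
Insert 754: h=2, bucket 2 nonempty -> append to chain.
Insert 786: h=2, bucket 2 nonempty -> append to chain.
Final buckets:
0: ∅
1: ∅
2: 338 -> 826 -> 754 -> 786
3: ∅
4: 884
5: ∅
6: ∅
7: ∅

4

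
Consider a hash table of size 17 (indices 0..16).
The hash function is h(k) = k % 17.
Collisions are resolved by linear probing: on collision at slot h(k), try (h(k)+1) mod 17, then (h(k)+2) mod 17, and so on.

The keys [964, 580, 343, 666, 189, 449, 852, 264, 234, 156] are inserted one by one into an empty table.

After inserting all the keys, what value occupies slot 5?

189

964: h=12 → slot 12
580: h=2 → slot 2
343: h=3 → slot 3
666: h=3, probe 3,4 → slot 4
189: h=2, probe 2,3,4,5 → slot 5
449: h=7 → slot 7
852: h=2, probe 2,3,4,5,6 → slot 6
264: h=9 → slot 9
234: h=13 → slot 13
156: h=3, probe 3,4,5,6,7,8 → slot 8
Table: [_, _, 580, 343, 666, 189, 852, 449, 156, 264, _, _, 964, 234, _, _, _]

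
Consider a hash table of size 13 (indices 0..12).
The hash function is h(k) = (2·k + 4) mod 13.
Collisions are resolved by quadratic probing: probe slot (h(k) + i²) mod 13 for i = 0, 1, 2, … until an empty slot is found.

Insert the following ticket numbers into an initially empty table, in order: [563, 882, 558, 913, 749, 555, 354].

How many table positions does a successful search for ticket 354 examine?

Insert 563: h=12, slot 12 empty → index 12.
Insert 882: h=0, slot 0 empty → index 0.
Insert 558: h=2, slot 2 empty → index 2.
Insert 913: h=10, slot 10 empty → index 10.
Insert 749: h=7, slot 7 empty → index 7.
Insert 555: h=9, slot 9 empty → index 9.
Insert 354: h=10, slot 10 occupied → index 11.
Table: [882, —, 558, —, —, —, —, 749, —, 555, 913, 354, 563]
Lookup 354: h=10, probe 10,11 → found at 11.

2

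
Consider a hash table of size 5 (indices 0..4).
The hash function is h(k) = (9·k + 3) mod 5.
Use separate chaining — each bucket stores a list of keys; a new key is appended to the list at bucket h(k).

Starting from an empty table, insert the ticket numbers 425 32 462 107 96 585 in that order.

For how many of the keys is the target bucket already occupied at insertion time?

425 -> bucket 3
32 -> bucket 1
462 -> bucket 1 (collision)
107 -> bucket 1 (collision)
96 -> bucket 2
585 -> bucket 3 (collision)
Final buckets:
0: —
1: 32 -> 462 -> 107
2: 96
3: 425 -> 585
4: —

3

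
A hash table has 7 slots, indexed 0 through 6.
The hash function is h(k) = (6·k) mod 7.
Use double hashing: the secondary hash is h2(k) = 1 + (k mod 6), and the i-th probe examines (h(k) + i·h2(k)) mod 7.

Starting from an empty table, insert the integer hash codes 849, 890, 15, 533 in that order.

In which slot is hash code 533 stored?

849: h=5 => slot 5
890: h=6 => slot 6
15: h=6, h2=4, probe 6,3 => slot 3
533: h=6, h2=6, probe 6,5,4 => slot 4
Table: [—, —, —, 15, 533, 849, 890]

4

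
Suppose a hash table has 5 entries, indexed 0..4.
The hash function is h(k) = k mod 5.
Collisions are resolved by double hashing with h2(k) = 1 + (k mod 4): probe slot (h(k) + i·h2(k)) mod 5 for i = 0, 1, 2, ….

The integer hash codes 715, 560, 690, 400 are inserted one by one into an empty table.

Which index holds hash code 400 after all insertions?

715 hashes to 0; slot 0 is free → place at 0.
560 hashes to 0, h2=1; 0 taken → place at 1.
690 hashes to 0, h2=3; 0 taken → place at 3.
400 hashes to 0, h2=1; 0,1 taken → place at 2.
Table: [715, 560, 400, 690, ∅]

2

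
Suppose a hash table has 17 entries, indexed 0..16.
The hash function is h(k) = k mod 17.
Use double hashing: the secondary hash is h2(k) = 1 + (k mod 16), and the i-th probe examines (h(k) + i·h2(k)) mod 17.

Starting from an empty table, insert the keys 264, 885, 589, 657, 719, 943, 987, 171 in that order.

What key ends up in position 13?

657

Insert 264: h=9, slot 9 empty => index 9.
Insert 885: h=1, slot 1 empty => index 1.
Insert 589: h=11, slot 11 empty => index 11.
Insert 657: h=11, h2=2, slot 11 occupied => index 13.
Insert 719: h=5, slot 5 empty => index 5.
Insert 943: h=8, slot 8 empty => index 8.
Insert 987: h=1, h2=12, slots 1,13,8 occupied => index 3.
Insert 171: h=1, h2=12, slots 1,13,8,3 occupied => index 15.
Table: [—, 885, —, 987, —, 719, —, —, 943, 264, —, 589, —, 657, —, 171, —]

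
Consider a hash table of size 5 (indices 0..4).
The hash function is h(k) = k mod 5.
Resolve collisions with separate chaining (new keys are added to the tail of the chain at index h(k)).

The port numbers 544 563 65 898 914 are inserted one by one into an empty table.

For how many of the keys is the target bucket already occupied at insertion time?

2

544 → bucket 4
563 → bucket 3
65 → bucket 0
898 → bucket 3 (collision)
914 → bucket 4 (collision)
Final buckets:
0: 65
1: _
2: _
3: 563 -> 898
4: 544 -> 914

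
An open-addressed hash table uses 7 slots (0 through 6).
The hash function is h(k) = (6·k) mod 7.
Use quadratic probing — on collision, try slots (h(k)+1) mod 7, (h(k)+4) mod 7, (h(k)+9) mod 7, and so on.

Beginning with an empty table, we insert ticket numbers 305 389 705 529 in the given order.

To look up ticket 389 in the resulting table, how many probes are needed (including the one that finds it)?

305 hashes to 3; slot 3 is free → place at 3.
389 hashes to 3; 3 taken → place at 4.
705 hashes to 2; slot 2 is free → place at 2.
529 hashes to 3; 3,4 taken → place at 0.
Table: [529, —, 705, 305, 389, —, —]
Lookup 389: h=3, probe 3,4 → found at 4.

2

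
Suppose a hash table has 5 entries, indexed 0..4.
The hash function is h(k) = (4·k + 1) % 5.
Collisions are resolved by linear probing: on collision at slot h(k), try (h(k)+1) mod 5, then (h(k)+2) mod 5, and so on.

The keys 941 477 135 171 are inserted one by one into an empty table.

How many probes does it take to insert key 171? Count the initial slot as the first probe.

3

941 hashes to 0; slot 0 is free => place at 0.
477 hashes to 4; slot 4 is free => place at 4.
135 hashes to 1; slot 1 is free => place at 1.
171 hashes to 0; 0,1 taken => place at 2.
Table: [941, 135, 171, ∅, 477]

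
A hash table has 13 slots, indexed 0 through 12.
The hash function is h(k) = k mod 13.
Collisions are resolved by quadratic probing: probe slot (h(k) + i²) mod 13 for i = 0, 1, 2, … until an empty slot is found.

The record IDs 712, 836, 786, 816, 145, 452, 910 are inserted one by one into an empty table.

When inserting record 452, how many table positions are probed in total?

3

712 hashes to 10; slot 10 is free => place at 10.
836 hashes to 4; slot 4 is free => place at 4.
786 hashes to 6; slot 6 is free => place at 6.
816 hashes to 10; 10 taken => place at 11.
145 hashes to 2; slot 2 is free => place at 2.
452 hashes to 10; 10,11 taken => place at 1.
910 hashes to 0; slot 0 is free => place at 0.
Table: [910, 452, 145, ∅, 836, ∅, 786, ∅, ∅, ∅, 712, 816, ∅]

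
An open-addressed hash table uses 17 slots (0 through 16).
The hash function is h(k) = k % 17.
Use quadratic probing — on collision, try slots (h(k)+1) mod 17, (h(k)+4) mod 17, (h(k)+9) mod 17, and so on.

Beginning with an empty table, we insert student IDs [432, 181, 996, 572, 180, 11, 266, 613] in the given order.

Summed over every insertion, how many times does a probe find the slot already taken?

8

Insert 432: h=7, slot 7 empty → index 7.
Insert 181: h=11, slot 11 empty → index 11.
Insert 996: h=10, slot 10 empty → index 10.
Insert 572: h=11, slot 11 occupied → index 12.
Insert 180: h=10, slots 10,11 occupied → index 14.
Insert 11: h=11, slots 11,12 occupied → index 15.
Insert 266: h=11, slots 11,12,15 occupied → index 3.
Insert 613: h=1, slot 1 empty → index 1.
Table: [., 613, ., 266, ., ., ., 432, ., ., 996, 181, 572, ., 180, 11, .]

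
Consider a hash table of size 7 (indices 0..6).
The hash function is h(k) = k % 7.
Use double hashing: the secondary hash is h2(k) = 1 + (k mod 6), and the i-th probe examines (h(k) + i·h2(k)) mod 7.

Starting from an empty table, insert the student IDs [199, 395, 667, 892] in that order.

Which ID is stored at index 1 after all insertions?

Insert 199: h=3, slot 3 empty → index 3.
Insert 395: h=3, h2=6, slot 3 occupied → index 2.
Insert 667: h=2, h2=2, slot 2 occupied → index 4.
Insert 892: h=3, h2=5, slot 3 occupied → index 1.
Table: [., 892, 395, 199, 667, ., .]

892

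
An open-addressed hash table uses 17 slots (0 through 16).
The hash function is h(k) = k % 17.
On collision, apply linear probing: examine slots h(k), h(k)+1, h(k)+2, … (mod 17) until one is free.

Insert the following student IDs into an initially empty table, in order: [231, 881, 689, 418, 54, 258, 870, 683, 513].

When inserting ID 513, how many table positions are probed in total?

231: h=10 → slot 10
881: h=14 → slot 14
689: h=9 → slot 9
418: h=10, probe 10,11 → slot 11
54: h=3 → slot 3
258: h=3, probe 3,4 → slot 4
870: h=3, probe 3,4,5 → slot 5
683: h=3, probe 3,4,5,6 → slot 6
513: h=3, probe 3,4,5,6,7 → slot 7
Table: [∅, ∅, ∅, 54, 258, 870, 683, 513, ∅, 689, 231, 418, ∅, ∅, 881, ∅, ∅]

5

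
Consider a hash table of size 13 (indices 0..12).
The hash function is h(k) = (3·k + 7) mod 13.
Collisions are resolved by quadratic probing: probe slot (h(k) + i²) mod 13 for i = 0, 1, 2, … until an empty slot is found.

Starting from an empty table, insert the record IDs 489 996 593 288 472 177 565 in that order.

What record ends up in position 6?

996

489: h=5 → slot 5
996: h=5, probe 5,6 → slot 6
593: h=5, probe 5,6,9 → slot 9
288: h=0 → slot 0
472: h=6, probe 6,7 → slot 7
177: h=5, probe 5,6,9,1 → slot 1
565: h=12 → slot 12
Table: [288, 177, —, —, —, 489, 996, 472, —, 593, —, —, 565]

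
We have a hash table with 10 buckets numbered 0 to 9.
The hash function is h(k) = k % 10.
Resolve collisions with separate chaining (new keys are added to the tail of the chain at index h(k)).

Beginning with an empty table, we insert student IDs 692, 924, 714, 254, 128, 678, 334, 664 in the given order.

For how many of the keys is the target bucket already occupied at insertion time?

Insert 692: h=2, bucket 2 empty -> new chain.
Insert 924: h=4, bucket 4 empty -> new chain.
Insert 714: h=4, bucket 4 nonempty -> append to chain.
Insert 254: h=4, bucket 4 nonempty -> append to chain.
Insert 128: h=8, bucket 8 empty -> new chain.
Insert 678: h=8, bucket 8 nonempty -> append to chain.
Insert 334: h=4, bucket 4 nonempty -> append to chain.
Insert 664: h=4, bucket 4 nonempty -> append to chain.
Final buckets:
0: -
1: -
2: 692
3: -
4: 924 -> 714 -> 254 -> 334 -> 664
5: -
6: -
7: -
8: 128 -> 678
9: -

5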